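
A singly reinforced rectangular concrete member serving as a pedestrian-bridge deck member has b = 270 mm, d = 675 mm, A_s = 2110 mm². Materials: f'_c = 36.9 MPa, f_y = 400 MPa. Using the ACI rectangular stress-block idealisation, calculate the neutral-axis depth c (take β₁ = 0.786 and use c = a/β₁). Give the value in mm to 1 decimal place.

T = A_s f_y = 2110 × 400 = 844000 N = 844 kN.
Setting C = 0.85 f'_c a b equal to T: a = 844000/(0.85 × 36.9 × 270) = 99.663 mm.
With β₁ = 0.786, c = a/β₁ = 99.663/0.786 = 126.8 mm.

c ≈ 126.8 mm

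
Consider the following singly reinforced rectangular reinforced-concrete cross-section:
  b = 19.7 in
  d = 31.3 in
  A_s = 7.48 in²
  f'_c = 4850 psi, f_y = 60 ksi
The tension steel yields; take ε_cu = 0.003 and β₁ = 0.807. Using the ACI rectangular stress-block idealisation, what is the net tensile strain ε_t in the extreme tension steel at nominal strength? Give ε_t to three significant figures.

a = A_s f_y/(0.85 f'_c b) = 5.526 in.
β₁ = 0.807, so c = a/β₁ = 5.526/0.807 = 6.848 in.
From the linear strain diagram with ε_cu = 0.003: ε_t = 0.003 (d − c)/c = 0.003 × (31.3 − 6.848)/6.848 = 0.0107.
Since ε_t ≥ 0.005, the section is tension-controlled.

ε_t ≈ 0.0107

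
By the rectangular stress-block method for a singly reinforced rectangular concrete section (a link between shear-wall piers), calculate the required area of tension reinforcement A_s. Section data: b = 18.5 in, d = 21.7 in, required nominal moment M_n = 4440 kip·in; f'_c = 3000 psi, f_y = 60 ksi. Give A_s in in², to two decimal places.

From M_n = 0.85 f'_c a b (d − a/2):
a = d − √(d² − 2M_n/(0.85 f'_c b)) = 21.7 − √(21.7² − 2 × 4440/(0.85 × 3 × 18.5)) = 4.888 in.
A_s = 0.85 f'_c a b / f_y = 0.85 × 3 × 4.888 × 18.5 / 60 = 3.843 in².

A_s ≈ 3.84 in²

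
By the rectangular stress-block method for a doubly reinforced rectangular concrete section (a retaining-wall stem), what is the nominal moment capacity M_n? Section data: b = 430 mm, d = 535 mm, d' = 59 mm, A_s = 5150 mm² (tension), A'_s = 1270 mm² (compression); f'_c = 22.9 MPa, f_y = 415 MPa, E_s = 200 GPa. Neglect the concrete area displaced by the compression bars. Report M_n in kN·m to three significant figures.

Assume both tension and compression steel yield.
Net tension couple steel: A_s − A'_s = 3880 mm².
a = (A_s − A'_s) f_y / (0.85 f'_c b) = 1610200/(0.85 × 22.9 × 430) = 192.38 mm.
c = a/β₁ = 192.38/0.85 = 226.33 mm; ε'_s = 0.003(c − d')/c = 0.0022 ≥ f_y/E_s = 0.0021, so compression steel does yield.
M_n = (A_s − A'_s) f_y (d − a/2) + A'_s f_y (d − d') = [1610200 × (535 − 96.19) + 527050 × (535 − 59)] × 10⁻⁶ = 706.57 + 250.88 = 957.45 kN·m.

M_n ≈ 957 kN·m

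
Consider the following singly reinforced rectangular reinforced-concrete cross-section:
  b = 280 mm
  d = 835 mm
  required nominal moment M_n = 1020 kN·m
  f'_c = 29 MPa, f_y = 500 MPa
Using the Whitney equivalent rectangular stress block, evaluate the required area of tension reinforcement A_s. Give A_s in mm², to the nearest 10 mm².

With M_n = 0.85 f'_c a b (d − a/2), solve the quadratic for a:
a = d − √(d² − 2M_n/(0.85 f'_c b)) = 835 − √(835² − 2 × 1020×10⁶/(0.85 × 29 × 280)) = 201.23 mm.
A_s = 0.85 f'_c a b / f_y = 0.85 × 29 × 201.23 × 280 / 500 = 2777.8 mm².

A_s ≈ 2780 mm²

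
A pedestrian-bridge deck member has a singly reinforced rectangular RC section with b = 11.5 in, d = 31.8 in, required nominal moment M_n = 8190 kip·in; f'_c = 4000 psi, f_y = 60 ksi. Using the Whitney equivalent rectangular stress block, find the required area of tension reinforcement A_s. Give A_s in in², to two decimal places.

From M_n = 0.85 f'_c a b (d − a/2):
a = d − √(d² − 2M_n/(0.85 f'_c b)) = 31.8 − √(31.8² − 2 × 8190/(0.85 × 4 × 11.5)) = 7.462 in.
A_s = 0.85 f'_c a b / f_y = 0.85 × 4 × 7.462 × 11.5 / 60 = 4.863 in².

A_s ≈ 4.86 in²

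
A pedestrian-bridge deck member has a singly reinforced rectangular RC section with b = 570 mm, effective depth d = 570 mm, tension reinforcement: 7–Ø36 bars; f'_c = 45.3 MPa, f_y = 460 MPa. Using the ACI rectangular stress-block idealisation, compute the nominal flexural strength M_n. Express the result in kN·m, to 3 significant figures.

M_n ≈ 1620 kN·m

A_s = 7 × 1018 = 7126 mm².
T = A_s f_y = 7126 × 460 = 3277960 N = 3277.96 kN.
From C = T: a = T/(0.85 f'_c b) = 3277960/(0.85 × 45.3 × 570) = 149.35 mm.
M_n = T(d − a/2) = 3277.96 kN × (570 − 74.675) mm = 1623.66 kN·m.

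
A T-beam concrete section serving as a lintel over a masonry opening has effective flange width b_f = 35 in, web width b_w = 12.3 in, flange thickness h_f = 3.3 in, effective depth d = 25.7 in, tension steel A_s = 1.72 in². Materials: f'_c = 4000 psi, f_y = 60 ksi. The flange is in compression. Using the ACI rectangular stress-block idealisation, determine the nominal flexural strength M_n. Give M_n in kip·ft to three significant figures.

M_n ≈ 217 kip·ft

Tension: T = A_s f_y = 1.72 × 60 = 103.2 kips.
Try a within the flange: a = T/(0.85 f'_c b_f) = 103.2/(0.85 × 4 × 35) = 0.867 in.
Since a = 0.867 ≤ h_f = 3.3 in, the stress block lies entirely in the flange; analyse as a rectangular beam of width b_f.
M_n = T(d − a/2) = 103.2 × (25.7 − 0.4335) = 2607.5 kip·in.
M_n = 2607.5/12 = 217.29 kip·ft.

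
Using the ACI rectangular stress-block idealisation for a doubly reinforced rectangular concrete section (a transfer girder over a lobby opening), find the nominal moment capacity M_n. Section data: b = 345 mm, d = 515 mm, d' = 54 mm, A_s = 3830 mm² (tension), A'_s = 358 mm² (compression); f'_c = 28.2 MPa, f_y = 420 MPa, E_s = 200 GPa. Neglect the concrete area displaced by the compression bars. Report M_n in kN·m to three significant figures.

Assume both tension and compression steel yield.
Net tension couple steel: A_s − A'_s = 3472 mm².
a = (A_s − A'_s) f_y / (0.85 f'_c b) = 1458240/(0.85 × 28.2 × 345) = 176.34 mm.
c = a/β₁ = 176.34/0.849 = 207.70 mm; ε'_s = 0.003(c − d')/c = 0.0022 ≥ f_y/E_s = 0.0021, so compression steel does yield.
M_n = (A_s − A'_s) f_y (d − a/2) + A'_s f_y (d − d') = [1458240 × (515 − 88.17) + 150360 × (515 − 54)] × 10⁻⁶ = 622.42 + 69.32 = 691.74 kN·m.

M_n ≈ 692 kN·m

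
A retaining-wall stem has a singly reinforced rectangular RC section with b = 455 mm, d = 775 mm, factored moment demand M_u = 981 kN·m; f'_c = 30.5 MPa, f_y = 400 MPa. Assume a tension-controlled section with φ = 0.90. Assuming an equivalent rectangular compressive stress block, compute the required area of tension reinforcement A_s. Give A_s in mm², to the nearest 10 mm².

A_s ≈ 3840 mm²

M_n = M_u/φ = 981/0.90 = 1090 kN·m.
With M_n = 0.85 f'_c a b (d − a/2), solve the quadratic for a:
a = d − √(d² − 2M_n/(0.85 f'_c b)) = 775 − √(775² − 2 × 1090×10⁶/(0.85 × 30.5 × 455)) = 130.16 mm.
A_s = 0.85 f'_c a b / f_y = 0.85 × 30.5 × 130.16 × 455 / 400 = 3838.4 mm².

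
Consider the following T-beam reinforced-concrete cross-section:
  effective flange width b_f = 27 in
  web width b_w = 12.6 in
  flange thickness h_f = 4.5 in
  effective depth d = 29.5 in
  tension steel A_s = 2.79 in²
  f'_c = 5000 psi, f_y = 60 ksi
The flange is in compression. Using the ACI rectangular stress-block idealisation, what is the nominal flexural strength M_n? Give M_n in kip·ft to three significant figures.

Tension: T = A_s f_y = 2.79 × 60 = 167.4 kips.
Try a within the flange: a = T/(0.85 f'_c b_f) = 167.4/(0.85 × 5 × 27) = 1.459 in.
Since a = 1.459 ≤ h_f = 4.5 in, the stress block lies entirely in the flange; analyse as a rectangular beam of width b_f.
M_n = T(d − a/2) = 167.4 × (29.5 − 0.7295) = 4816.2 kip·in.
M_n = 4816.2/12 = 401.35 kip·ft.

M_n ≈ 401 kip·ft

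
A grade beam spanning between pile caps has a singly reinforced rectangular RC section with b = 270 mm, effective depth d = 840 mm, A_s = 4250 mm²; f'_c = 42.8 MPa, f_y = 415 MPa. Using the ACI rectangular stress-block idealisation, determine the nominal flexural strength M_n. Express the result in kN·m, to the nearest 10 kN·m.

T = A_s f_y = 4250 × 415 = 1763750 N = 1763.75 kN.
From C = T: a = T/(0.85 f'_c b) = 1763750/(0.85 × 42.8 × 270) = 179.56 mm.
M_n = T(d − a/2) = 1763.75 kN × (840 − 89.78) mm = 1323.20 kN·m.

M_n ≈ 1320 kN·m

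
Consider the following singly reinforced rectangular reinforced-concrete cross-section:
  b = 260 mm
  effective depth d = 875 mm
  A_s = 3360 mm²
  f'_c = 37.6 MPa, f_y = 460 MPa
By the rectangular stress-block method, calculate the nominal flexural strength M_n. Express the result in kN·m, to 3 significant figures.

T = A_s f_y = 3360 × 460 = 1545600 N = 1545.6 kN.
From C = T: a = T/(0.85 f'_c b) = 1545600/(0.85 × 37.6 × 260) = 186.00 mm.
M_n = T(d − a/2) = 1545.6 kN × (875 − 93) mm = 1208.66 kN·m.

M_n ≈ 1210 kN·m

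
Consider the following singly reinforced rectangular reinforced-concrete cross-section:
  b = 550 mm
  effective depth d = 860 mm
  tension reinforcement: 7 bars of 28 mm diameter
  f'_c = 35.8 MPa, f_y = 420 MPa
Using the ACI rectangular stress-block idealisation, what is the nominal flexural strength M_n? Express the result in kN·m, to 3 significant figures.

A_s = 7 × 616 = 4312 mm².
T = A_s f_y = 4312 × 420 = 1811040 N = 1811.04 kN.
From C = T: a = T/(0.85 f'_c b) = 1811040/(0.85 × 35.8 × 550) = 108.21 mm.
M_n = T(d − a/2) = 1811.04 kN × (860 − 54.105) mm = 1459.51 kN·m.

M_n ≈ 1460 kN·m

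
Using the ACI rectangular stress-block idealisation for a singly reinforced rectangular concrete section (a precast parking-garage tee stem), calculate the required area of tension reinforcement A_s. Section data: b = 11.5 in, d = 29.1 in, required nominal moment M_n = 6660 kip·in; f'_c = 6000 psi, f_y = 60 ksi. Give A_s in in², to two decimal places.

A_s ≈ 4.11 in²

From M_n = 0.85 f'_c a b (d − a/2):
a = d − √(d² − 2M_n/(0.85 f'_c b)) = 29.1 − √(29.1² − 2 × 6660/(0.85 × 6 × 11.5)) = 4.206 in.
A_s = 0.85 f'_c a b / f_y = 0.85 × 6 × 4.206 × 11.5 / 60 = 4.111 in².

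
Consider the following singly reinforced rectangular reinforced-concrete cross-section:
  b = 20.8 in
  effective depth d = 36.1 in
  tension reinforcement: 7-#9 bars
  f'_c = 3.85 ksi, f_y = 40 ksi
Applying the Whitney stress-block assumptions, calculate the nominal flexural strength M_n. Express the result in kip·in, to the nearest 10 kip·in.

M_n ≈ 9530 kip·in

A_s = 7 × 1 = 7 in².
T = A_s f_y = 7 × 40 = 280 kips.
a = T/(0.85 f'_c b) = 280/(0.85 × 3.85 × 20.8) = 4.114 in.
M_n = T(d − a/2) = 280 × (36.1 − 2.057) = 9532.0 kip·in.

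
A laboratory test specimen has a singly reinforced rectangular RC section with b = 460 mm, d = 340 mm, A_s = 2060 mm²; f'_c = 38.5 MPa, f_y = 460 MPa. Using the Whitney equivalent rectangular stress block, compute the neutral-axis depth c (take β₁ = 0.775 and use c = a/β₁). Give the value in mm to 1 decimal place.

T = A_s f_y = 2060 × 460 = 947600 N = 947.6 kN.
Setting C = 0.85 f'_c a b equal to T: a = 947600/(0.85 × 38.5 × 460) = 62.949 mm.
With β₁ = 0.775, c = a/β₁ = 62.949/0.775 = 81.2 mm.

c ≈ 81.2 mm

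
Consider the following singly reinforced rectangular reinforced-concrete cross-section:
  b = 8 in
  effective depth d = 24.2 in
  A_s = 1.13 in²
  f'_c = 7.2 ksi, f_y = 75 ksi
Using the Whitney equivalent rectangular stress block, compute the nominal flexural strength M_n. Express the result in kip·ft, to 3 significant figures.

M_n ≈ 165 kip·ft

T = A_s f_y = 1.13 × 75 = 84.75 kips.
a = T/(0.85 f'_c b) = 84.75/(0.85 × 7.2 × 8) = 1.731 in.
M_n = T(d − a/2) = 84.75 × (24.2 − 0.8655) = 1977.6 kip·in = 1977.6/12 = 164.80 kip·ft.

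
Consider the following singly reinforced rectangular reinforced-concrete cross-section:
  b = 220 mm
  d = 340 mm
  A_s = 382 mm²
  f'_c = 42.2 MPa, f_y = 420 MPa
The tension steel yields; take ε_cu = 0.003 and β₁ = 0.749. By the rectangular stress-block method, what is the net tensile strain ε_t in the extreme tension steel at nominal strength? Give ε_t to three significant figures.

a = A_s f_y/(0.85 f'_c b) = 20.33 mm.
β₁ = 0.749, so c = a/β₁ = 20.33/0.749 = 27.14 mm.
From the linear strain diagram with ε_cu = 0.003: ε_t = 0.003 (d − c)/c = 0.003 × (340 − 27.14)/27.14 = 0.0346.
Since ε_t ≥ 0.005, the section is tension-controlled.

ε_t ≈ 0.0346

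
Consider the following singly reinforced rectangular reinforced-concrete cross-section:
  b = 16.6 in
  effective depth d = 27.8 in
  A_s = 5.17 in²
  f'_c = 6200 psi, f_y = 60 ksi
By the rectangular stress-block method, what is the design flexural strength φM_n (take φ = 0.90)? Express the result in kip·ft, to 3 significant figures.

T = A_s f_y = 5.17 × 60 = 310.2 kips.
a = T/(0.85 f'_c b) = 310.2/(0.85 × 6.2 × 16.6) = 3.546 in.
M_n = T(d − a/2) = 310.2 × (27.8 − 1.773) = 8073.6 kip·in = 8073.6/12 = 672.80 kip·ft.
φM_n = 0.90 × 672.80 = 605.52 kip·ft.

φM_n ≈ 606 kip·ft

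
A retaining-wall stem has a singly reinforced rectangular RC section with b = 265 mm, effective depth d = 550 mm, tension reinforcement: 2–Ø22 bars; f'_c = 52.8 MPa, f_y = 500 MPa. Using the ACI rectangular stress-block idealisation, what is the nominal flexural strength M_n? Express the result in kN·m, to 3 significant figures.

A_s = 2 × 380 = 760 mm².
T = A_s f_y = 760 × 500 = 380000 N = 380 kN.
From C = T: a = T/(0.85 f'_c b) = 380000/(0.85 × 52.8 × 265) = 31.95 mm.
M_n = T(d − a/2) = 380 kN × (550 − 15.975) mm = 202.93 kN·m.

M_n ≈ 203 kN·m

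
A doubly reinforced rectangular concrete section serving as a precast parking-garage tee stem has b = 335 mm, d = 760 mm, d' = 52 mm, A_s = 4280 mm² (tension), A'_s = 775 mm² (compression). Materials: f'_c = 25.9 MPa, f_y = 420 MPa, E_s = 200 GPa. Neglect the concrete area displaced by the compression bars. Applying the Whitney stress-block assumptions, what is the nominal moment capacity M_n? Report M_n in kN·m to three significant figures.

M_n ≈ 1200 kN·m

Assume both tension and compression steel yield.
Net tension couple steel: A_s − A'_s = 3505 mm².
a = (A_s − A'_s) f_y / (0.85 f'_c b) = 1472100/(0.85 × 25.9 × 335) = 199.61 mm.
c = a/β₁ = 199.61/0.85 = 234.84 mm; ε'_s = 0.003(c − d')/c = 0.0023 ≥ f_y/E_s = 0.0021, so compression steel does yield.
M_n = (A_s − A'_s) f_y (d − a/2) + A'_s f_y (d − d') = [1472100 × (760 − 99.805) + 325500 × (760 − 52)] × 10⁻⁶ = 971.87 + 230.45 = 1202.32 kN·m.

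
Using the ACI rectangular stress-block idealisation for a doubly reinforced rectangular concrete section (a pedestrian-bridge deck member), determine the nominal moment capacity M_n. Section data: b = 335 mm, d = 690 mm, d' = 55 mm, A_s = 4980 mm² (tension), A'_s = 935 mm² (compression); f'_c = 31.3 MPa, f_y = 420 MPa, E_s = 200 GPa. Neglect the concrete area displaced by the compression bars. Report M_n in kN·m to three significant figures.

Assume both tension and compression steel yield.
Net tension couple steel: A_s − A'_s = 4045 mm².
a = (A_s − A'_s) f_y / (0.85 f'_c b) = 1698900/(0.85 × 31.3 × 335) = 190.62 mm.
c = a/β₁ = 190.62/0.826 = 230.77 mm; ε'_s = 0.003(c − d')/c = 0.0023 ≥ f_y/E_s = 0.0021, so compression steel does yield.
M_n = (A_s − A'_s) f_y (d − a/2) + A'_s f_y (d − d') = [1698900 × (690 − 95.31) + 392700 × (690 − 55)] × 10⁻⁶ = 1010.32 + 249.36 = 1259.68 kN·m.

M_n ≈ 1260 kN·m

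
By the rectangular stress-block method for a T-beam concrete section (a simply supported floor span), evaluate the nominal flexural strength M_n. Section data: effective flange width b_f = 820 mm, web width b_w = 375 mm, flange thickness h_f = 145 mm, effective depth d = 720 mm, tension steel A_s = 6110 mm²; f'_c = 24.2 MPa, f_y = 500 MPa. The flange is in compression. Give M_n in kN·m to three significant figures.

Tension: T = A_s f_y = 6110 × 500 = 3055000 N.
Try a within the flange: a = T/(0.85 f'_c b_f) = 3055000/(0.85 × 24.2 × 820) = 181.12 mm.
a = 181.12 > h_f = 145 mm: the block extends into the web. Split into flange-overhang and web parts.
C_f = 0.85 f'_c (b_f − b_w) h_f = 0.85 × 24.2 × (820 − 375) × 145 = 1327279 N.
Remaining web compression depth: a_w = (T − C_f)/(0.85 f'_c b_w) = (3055000 − 1327279)/(0.85 × 24.2 × 375) = 223.98 mm.
M_n = C_f(d − h_f/2) + (T − C_f)(d − a_w/2) = 1327279 × (720 − 72.5) + 1727721 × (720 − 111.99) = 859.41 + 1050.47 = 1909.88 × 10⁶ N·mm.
M_n = 1909.88 kN·m.

M_n ≈ 1910 kN·m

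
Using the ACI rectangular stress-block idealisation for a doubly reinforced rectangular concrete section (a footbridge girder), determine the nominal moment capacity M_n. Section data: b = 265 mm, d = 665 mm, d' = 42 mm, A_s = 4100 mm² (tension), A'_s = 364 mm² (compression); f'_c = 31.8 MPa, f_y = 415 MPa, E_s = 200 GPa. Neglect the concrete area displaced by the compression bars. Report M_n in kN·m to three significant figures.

Assume both tension and compression steel yield.
Net tension couple steel: A_s − A'_s = 3736 mm².
a = (A_s − A'_s) f_y / (0.85 f'_c b) = 1550440/(0.85 × 31.8 × 265) = 216.45 mm.
c = a/β₁ = 216.45/0.823 = 263.00 mm; ε'_s = 0.003(c − d')/c = 0.0025 ≥ f_y/E_s = 0.0021, so compression steel does yield.
M_n = (A_s − A'_s) f_y (d − a/2) + A'_s f_y (d − d') = [1550440 × (665 − 108.225) + 151060 × (665 − 42)] × 10⁻⁶ = 863.25 + 94.11 = 957.36 kN·m.

M_n ≈ 957 kN·m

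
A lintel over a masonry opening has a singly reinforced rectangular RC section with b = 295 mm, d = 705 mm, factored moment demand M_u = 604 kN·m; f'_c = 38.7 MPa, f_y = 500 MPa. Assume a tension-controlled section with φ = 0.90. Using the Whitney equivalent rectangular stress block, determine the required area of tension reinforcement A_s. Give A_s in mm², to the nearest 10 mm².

M_n = M_u/φ = 604/0.90 = 671.111 kN·m.
With M_n = 0.85 f'_c a b (d − a/2), solve the quadratic for a:
a = d − √(d² − 2M_n/(0.85 f'_c b)) = 705 − √(705² − 2 × 671.111×10⁶/(0.85 × 38.7 × 295)) = 106.08 mm.
A_s = 0.85 f'_c a b / f_y = 0.85 × 38.7 × 106.08 × 295 / 500 = 2058.8 mm².

A_s ≈ 2060 mm²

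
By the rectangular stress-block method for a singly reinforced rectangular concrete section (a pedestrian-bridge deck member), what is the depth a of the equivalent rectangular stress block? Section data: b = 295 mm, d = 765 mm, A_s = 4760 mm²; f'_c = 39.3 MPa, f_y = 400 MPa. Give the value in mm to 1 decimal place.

a ≈ 193.2 mm

T = A_s f_y = 4760 × 400 = 1904000 N = 1904 kN.
Setting C = 0.85 f'_c a b equal to T: a = 1904000/(0.85 × 39.3 × 295) = 193.2 mm.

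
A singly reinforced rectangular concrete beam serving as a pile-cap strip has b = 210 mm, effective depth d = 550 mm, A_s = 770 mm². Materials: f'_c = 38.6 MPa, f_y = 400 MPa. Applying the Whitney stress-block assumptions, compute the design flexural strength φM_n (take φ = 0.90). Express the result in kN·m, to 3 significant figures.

φM_n ≈ 146 kN·m

T = A_s f_y = 770 × 400 = 308000 N = 308 kN.
From C = T: a = T/(0.85 f'_c b) = 308000/(0.85 × 38.6 × 210) = 44.70 mm.
M_n = T(d − a/2) = 308 kN × (550 − 22.35) mm = 162.52 kN·m.
φM_n = 0.90 × 162.52 = 146.27 kN·m.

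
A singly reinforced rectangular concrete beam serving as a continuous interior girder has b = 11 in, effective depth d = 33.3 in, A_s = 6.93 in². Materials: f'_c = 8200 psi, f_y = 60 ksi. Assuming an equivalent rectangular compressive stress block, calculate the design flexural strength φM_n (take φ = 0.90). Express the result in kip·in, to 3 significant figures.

φM_n ≈ 11400 kip·in

T = A_s f_y = 6.93 × 60 = 415.8 kips.
a = T/(0.85 f'_c b) = 415.8/(0.85 × 8.2 × 11) = 5.423 in.
M_n = T(d − a/2) = 415.8 × (33.3 − 2.7115) = 12718.7 kip·in.
φM_n = 0.90 × 12718.7 = 11446.8 kip·in.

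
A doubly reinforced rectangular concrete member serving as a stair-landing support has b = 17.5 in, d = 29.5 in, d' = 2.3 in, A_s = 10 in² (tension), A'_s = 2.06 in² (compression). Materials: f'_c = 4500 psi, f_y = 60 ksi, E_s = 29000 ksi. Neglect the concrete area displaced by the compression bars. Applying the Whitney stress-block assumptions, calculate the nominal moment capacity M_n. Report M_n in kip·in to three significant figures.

Assume both steels yield.
a = (A_s − A'_s) f_y/(0.85 f'_c b) = (10 − 2.06) × 60/(0.85 × 4.5 × 17.5) = 7.117 in.
c = a/β₁ = 7.117/0.825 = 8.627 in; ε'_s = 0.003(c − d')/c = 0.0022 ≥ ε_y = 0.0021, so the compression steel yields.
M_n = (A_s − A'_s) f_y (d − a/2) + A'_s f_y (d − d') = 476.4 × (29.5 − 3.5585) + 123.6 × (29.5 − 2.3) = 12358.5 + 3361.9 = 15720.4 kip·in.

M_n ≈ 15700 kip·in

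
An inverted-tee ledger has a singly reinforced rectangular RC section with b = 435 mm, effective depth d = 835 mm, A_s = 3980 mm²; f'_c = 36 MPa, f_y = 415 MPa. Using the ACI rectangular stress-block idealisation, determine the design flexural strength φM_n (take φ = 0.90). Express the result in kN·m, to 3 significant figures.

T = A_s f_y = 3980 × 415 = 1651700 N = 1651.7 kN.
From C = T: a = T/(0.85 f'_c b) = 1651700/(0.85 × 36 × 435) = 124.09 mm.
M_n = T(d − a/2) = 1651.7 kN × (835 − 62.045) mm = 1276.69 kN·m.
φM_n = 0.90 × 1276.69 = 1149.02 kN·m.

φM_n ≈ 1150 kN·m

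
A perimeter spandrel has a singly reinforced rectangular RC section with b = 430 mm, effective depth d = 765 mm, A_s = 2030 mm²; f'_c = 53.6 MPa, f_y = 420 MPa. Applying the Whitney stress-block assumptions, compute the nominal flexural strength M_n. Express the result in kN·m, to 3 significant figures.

T = A_s f_y = 2030 × 420 = 852600 N = 852.6 kN.
From C = T: a = T/(0.85 f'_c b) = 852600/(0.85 × 53.6 × 430) = 43.52 mm.
M_n = T(d − a/2) = 852.6 kN × (765 − 21.76) mm = 633.69 kN·m.

M_n ≈ 634 kN·m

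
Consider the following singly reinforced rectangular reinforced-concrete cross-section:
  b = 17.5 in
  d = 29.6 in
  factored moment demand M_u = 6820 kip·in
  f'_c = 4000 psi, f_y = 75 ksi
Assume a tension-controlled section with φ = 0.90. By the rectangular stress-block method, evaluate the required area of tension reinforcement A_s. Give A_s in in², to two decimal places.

A_s ≈ 3.71 in²

M_n = M_u/φ = 6820/0.90 = 7577.78 kip·in.
From M_n = 0.85 f'_c a b (d − a/2):
a = d − √(d² − 2M_n/(0.85 f'_c b)) = 29.6 − √(29.6² − 2 × 7577.78/(0.85 × 4 × 17.5)) = 4.671 in.
A_s = 0.85 f'_c a b / f_y = 0.85 × 4 × 4.671 × 17.5 / 75 = 3.706 in².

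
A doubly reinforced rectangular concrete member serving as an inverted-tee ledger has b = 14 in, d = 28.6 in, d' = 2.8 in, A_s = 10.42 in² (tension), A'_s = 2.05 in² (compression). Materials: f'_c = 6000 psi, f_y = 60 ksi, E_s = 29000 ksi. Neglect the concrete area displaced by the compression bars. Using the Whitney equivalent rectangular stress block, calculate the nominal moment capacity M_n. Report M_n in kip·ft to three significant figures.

Assume both steels yield.
a = (A_s − A'_s) f_y/(0.85 f'_c b) = (10.42 − 2.05) × 60/(0.85 × 6 × 14) = 7.034 in.
c = a/β₁ = 7.034/0.75 = 9.379 in; ε'_s = 0.003(c − d')/c = 0.0021 ≥ ε_y = 0.0021, so the compression steel yields.
M_n = (A_s − A'_s) f_y (d − a/2) + A'_s f_y (d − d') = 502.2 × (28.6 − 3.517) + 123 × (28.6 − 2.8) = 12596.7 + 3173.4 = 15770.1 kip·in = 15770.1/12 = 1314.18 kip·ft.

M_n ≈ 1310 kip·ft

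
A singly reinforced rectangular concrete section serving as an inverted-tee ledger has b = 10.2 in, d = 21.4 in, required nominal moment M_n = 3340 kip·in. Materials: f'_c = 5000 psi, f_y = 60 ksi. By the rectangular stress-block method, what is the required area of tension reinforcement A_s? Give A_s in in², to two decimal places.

A_s ≈ 2.87 in²

From M_n = 0.85 f'_c a b (d − a/2):
a = d − √(d² − 2M_n/(0.85 f'_c b)) = 21.4 − √(21.4² − 2 × 3340/(0.85 × 5 × 10.2)) = 3.968 in.
A_s = 0.85 f'_c a b / f_y = 0.85 × 5 × 3.968 × 10.2 / 60 = 2.867 in².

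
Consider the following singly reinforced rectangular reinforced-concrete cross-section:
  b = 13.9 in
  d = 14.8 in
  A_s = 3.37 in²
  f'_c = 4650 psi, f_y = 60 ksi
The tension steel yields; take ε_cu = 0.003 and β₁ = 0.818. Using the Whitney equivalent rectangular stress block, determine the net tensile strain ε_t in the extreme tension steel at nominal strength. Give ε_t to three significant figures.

ε_t ≈ 0.00687

a = A_s f_y/(0.85 f'_c b) = 3.680 in.
β₁ = 0.818, so c = a/β₁ = 3.680/0.818 = 4.499 in.
From the linear strain diagram with ε_cu = 0.003: ε_t = 0.003 (d − c)/c = 0.003 × (14.8 − 4.499)/4.499 = 0.00687.
Since ε_t ≥ 0.005, the section is tension-controlled.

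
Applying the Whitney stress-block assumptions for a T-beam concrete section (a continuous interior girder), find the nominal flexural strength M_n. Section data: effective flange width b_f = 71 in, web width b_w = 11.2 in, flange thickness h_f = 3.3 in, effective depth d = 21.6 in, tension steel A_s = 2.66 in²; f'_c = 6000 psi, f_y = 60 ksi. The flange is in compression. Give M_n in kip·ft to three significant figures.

Tension: T = A_s f_y = 2.66 × 60 = 159.6 kips.
Try a within the flange: a = T/(0.85 f'_c b_f) = 159.6/(0.85 × 6 × 71) = 0.441 in.
Since a = 0.441 ≤ h_f = 3.3 in, the stress block lies entirely in the flange; analyse as a rectangular beam of width b_f.
M_n = T(d − a/2) = 159.6 × (21.6 − 0.2205) = 3412.2 kip·in.
M_n = 3412.2/12 = 284.35 kip·ft.

M_n ≈ 284 kip·ft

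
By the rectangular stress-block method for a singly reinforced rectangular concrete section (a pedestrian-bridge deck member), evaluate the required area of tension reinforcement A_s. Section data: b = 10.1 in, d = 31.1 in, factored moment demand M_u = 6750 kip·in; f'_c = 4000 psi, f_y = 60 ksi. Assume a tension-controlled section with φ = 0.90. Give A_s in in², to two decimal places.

A_s ≈ 4.62 in²

M_n = M_u/φ = 6750/0.90 = 7500 kip·in.
From M_n = 0.85 f'_c a b (d − a/2):
a = d − √(d² − 2M_n/(0.85 f'_c b)) = 31.1 − √(31.1² − 2 × 7500/(0.85 × 4 × 10.1)) = 8.070 in.
A_s = 0.85 f'_c a b / f_y = 0.85 × 4 × 8.070 × 10.1 / 60 = 4.619 in².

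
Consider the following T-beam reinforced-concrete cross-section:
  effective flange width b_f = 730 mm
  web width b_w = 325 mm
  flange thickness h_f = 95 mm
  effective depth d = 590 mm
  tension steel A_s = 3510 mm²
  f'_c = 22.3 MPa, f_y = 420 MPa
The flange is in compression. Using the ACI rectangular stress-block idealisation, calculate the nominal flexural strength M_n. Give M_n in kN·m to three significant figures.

Tension: T = A_s f_y = 3510 × 420 = 1474200 N.
Try a within the flange: a = T/(0.85 f'_c b_f) = 1474200/(0.85 × 22.3 × 730) = 106.54 mm.
a = 106.54 > h_f = 95 mm: the block extends into the web. Split into flange-overhang and web parts.
C_f = 0.85 f'_c (b_f − b_w) h_f = 0.85 × 22.3 × (730 − 325) × 95 = 729294 N.
Remaining web compression depth: a_w = (T − C_f)/(0.85 f'_c b_w) = (1474200 − 729294)/(0.85 × 22.3 × 325) = 120.92 mm.
M_n = C_f(d − h_f/2) + (T − C_f)(d − a_w/2) = 729294 × (590 − 47.5) + 744906 × (590 − 60.46) = 395.64 + 394.46 = 790.10 × 10⁶ N·mm.
M_n = 790.10 kN·m.

M_n ≈ 790 kN·m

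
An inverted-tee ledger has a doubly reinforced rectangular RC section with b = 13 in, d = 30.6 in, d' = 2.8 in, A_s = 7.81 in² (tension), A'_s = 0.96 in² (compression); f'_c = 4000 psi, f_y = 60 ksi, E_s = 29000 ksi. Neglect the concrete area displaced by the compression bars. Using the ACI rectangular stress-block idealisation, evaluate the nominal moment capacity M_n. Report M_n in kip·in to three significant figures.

M_n ≈ 12300 kip·in

Assume both steels yield.
a = (A_s − A'_s) f_y/(0.85 f'_c b) = (7.81 − 0.96) × 60/(0.85 × 4 × 13) = 9.299 in.
c = a/β₁ = 9.299/0.85 = 10.940 in; ε'_s = 0.003(c − d')/c = 0.0022 ≥ ε_y = 0.0021, so the compression steel yields.
M_n = (A_s − A'_s) f_y (d − a/2) + A'_s f_y (d − d') = 411 × (30.6 − 4.6495) + 57.6 × (30.6 − 2.8) = 10665.7 + 1601.3 = 12267.0 kip·in.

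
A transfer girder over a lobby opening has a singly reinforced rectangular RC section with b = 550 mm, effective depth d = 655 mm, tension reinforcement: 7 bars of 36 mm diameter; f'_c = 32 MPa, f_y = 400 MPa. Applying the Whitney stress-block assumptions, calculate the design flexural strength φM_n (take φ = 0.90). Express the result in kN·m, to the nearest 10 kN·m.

A_s = 7 × 1018 = 7126 mm².
T = A_s f_y = 7126 × 400 = 2850400 N = 2850.4 kN.
From C = T: a = T/(0.85 f'_c b) = 2850400/(0.85 × 32 × 550) = 190.53 mm.
M_n = T(d − a/2) = 2850.4 kN × (655 − 95.265) mm = 1595.47 kN·m.
φM_n = 0.90 × 1595.47 = 1435.92 kN·m.

φM_n ≈ 1440 kN·m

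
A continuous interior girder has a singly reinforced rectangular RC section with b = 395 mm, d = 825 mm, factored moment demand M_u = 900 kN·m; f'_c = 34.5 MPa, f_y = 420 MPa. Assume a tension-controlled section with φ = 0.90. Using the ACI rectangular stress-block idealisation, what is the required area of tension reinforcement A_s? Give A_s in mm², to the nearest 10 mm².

M_n = M_u/φ = 900/0.90 = 1000 kN·m.
With M_n = 0.85 f'_c a b (d − a/2), solve the quadratic for a:
a = d − √(d² − 2M_n/(0.85 f'_c b)) = 825 − √(825² − 2 × 1000×10⁶/(0.85 × 34.5 × 395)) = 112.28 mm.
A_s = 0.85 f'_c a b / f_y = 0.85 × 34.5 × 112.28 × 395 / 420 = 3096.6 mm².

A_s ≈ 3100 mm²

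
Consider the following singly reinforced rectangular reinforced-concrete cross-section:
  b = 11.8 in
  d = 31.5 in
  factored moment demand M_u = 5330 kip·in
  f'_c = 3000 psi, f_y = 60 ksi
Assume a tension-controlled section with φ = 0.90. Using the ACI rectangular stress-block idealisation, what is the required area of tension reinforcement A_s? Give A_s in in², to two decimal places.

M_n = M_u/φ = 5330/0.90 = 5922.22 kip·in.
From M_n = 0.85 f'_c a b (d − a/2):
a = d − √(d² − 2M_n/(0.85 f'_c b)) = 31.5 − √(31.5² − 2 × 5922.22/(0.85 × 3 × 11.8)) = 7.033 in.
A_s = 0.85 f'_c a b / f_y = 0.85 × 3 × 7.033 × 11.8 / 60 = 3.527 in².

A_s ≈ 3.53 in²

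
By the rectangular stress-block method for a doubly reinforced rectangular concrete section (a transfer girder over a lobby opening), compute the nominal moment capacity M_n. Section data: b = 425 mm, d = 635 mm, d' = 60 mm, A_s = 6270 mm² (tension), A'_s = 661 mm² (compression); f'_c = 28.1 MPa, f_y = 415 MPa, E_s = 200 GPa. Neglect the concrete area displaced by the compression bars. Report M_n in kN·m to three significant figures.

M_n ≈ 1370 kN·m

Assume both tension and compression steel yield.
Net tension couple steel: A_s − A'_s = 5609 mm².
a = (A_s − A'_s) f_y / (0.85 f'_c b) = 2327735/(0.85 × 28.1 × 425) = 229.31 mm.
c = a/β₁ = 229.31/0.849 = 270.09 mm; ε'_s = 0.003(c − d')/c = 0.0023 ≥ f_y/E_s = 0.0021, so compression steel does yield.
M_n = (A_s − A'_s) f_y (d − a/2) + A'_s f_y (d − d') = [2327735 × (635 − 114.655) + 274315 × (635 − 60)] × 10⁻⁶ = 1211.23 + 157.73 = 1368.96 kN·m.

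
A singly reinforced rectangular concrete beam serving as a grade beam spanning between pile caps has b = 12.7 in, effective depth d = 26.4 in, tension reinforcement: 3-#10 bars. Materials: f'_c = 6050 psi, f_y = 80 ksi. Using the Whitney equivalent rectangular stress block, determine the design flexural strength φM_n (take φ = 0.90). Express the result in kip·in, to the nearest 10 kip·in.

A_s = 3 × 1.27 = 3.81 in².
T = A_s f_y = 3.81 × 80 = 304.8 kips.
a = T/(0.85 f'_c b) = 304.8/(0.85 × 6.05 × 12.7) = 4.667 in.
M_n = T(d − a/2) = 304.8 × (26.4 − 2.3335) = 7335.5 kip·in.
φM_n = 0.90 × 7335.5 = 6602.0 kip·in.

φM_n ≈ 6600 kip·in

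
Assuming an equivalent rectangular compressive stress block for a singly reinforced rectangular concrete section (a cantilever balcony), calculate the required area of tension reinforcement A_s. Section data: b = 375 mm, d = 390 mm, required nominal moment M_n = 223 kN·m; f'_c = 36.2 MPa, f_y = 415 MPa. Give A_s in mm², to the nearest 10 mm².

A_s ≈ 1480 mm²

With M_n = 0.85 f'_c a b (d − a/2), solve the quadratic for a:
a = d − √(d² − 2M_n/(0.85 f'_c b)) = 390 − √(390² − 2 × 223×10⁶/(0.85 × 36.2 × 375)) = 53.18 mm.
A_s = 0.85 f'_c a b / f_y = 0.85 × 36.2 × 53.18 × 375 / 415 = 1478.6 mm².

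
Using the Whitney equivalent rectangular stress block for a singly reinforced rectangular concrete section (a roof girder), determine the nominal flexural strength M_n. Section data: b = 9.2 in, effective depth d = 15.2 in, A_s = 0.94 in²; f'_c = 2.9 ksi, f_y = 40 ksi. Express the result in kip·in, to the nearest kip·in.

M_n ≈ 540 kip·in

T = A_s f_y = 0.94 × 40 = 37.6 kips.
a = T/(0.85 f'_c b) = 37.6/(0.85 × 2.9 × 9.2) = 1.658 in.
M_n = T(d − a/2) = 37.6 × (15.2 − 0.829) = 540.3 kip·in.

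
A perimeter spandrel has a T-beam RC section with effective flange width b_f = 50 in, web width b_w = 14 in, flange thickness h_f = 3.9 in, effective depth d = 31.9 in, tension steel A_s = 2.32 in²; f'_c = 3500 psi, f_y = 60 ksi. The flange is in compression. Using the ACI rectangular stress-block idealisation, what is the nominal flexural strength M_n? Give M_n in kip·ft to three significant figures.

Tension: T = A_s f_y = 2.32 × 60 = 139.2 kips.
Try a within the flange: a = T/(0.85 f'_c b_f) = 139.2/(0.85 × 3.5 × 50) = 0.936 in.
Since a = 0.936 ≤ h_f = 3.9 in, the stress block lies entirely in the flange; analyse as a rectangular beam of width b_f.
M_n = T(d − a/2) = 139.2 × (31.9 − 0.468) = 4375.3 kip·in.
M_n = 4375.3/12 = 364.61 kip·ft.

M_n ≈ 365 kip·ft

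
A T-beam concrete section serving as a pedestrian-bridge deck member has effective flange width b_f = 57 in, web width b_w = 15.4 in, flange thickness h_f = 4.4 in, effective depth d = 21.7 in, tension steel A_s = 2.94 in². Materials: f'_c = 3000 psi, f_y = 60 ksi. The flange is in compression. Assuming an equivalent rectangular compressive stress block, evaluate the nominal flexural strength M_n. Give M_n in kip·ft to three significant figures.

M_n ≈ 310 kip·ft

Tension: T = A_s f_y = 2.94 × 60 = 176.4 kips.
Try a within the flange: a = T/(0.85 f'_c b_f) = 176.4/(0.85 × 3 × 57) = 1.214 in.
Since a = 1.214 ≤ h_f = 4.4 in, the stress block lies entirely in the flange; analyse as a rectangular beam of width b_f.
M_n = T(d − a/2) = 176.4 × (21.7 − 0.607) = 3720.8 kip·in.
M_n = 3720.8/12 = 310.07 kip·ft.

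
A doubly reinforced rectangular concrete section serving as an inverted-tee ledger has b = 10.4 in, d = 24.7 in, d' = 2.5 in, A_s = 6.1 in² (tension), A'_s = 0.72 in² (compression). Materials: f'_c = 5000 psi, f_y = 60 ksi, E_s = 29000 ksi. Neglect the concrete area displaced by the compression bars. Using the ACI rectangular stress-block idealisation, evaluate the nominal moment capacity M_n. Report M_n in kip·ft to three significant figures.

Assume both steels yield.
a = (A_s − A'_s) f_y/(0.85 f'_c b) = (6.1 − 0.72) × 60/(0.85 × 5 × 10.4) = 7.303 in.
c = a/β₁ = 7.303/0.8 = 9.129 in; ε'_s = 0.003(c − d')/c = 0.0022 ≥ ε_y = 0.0021, so the compression steel yields.
M_n = (A_s − A'_s) f_y (d − a/2) + A'_s f_y (d − d') = 322.8 × (24.7 − 3.6515) + 43.2 × (24.7 − 2.5) = 6794.5 + 959.0 = 7753.5 kip·in = 7753.5/12 = 646.13 kip·ft.

M_n ≈ 646 kip·ft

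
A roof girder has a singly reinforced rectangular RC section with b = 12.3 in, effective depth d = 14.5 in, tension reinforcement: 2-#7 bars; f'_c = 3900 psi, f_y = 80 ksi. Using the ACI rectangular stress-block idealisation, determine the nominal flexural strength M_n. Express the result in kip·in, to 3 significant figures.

A_s = 2 × 0.6 = 1.2 in².
T = A_s f_y = 1.2 × 80 = 96 kips.
a = T/(0.85 f'_c b) = 96/(0.85 × 3.9 × 12.3) = 2.354 in.
M_n = T(d − a/2) = 96 × (14.5 − 1.177) = 1279.0 kip·in.

M_n ≈ 1280 kip·in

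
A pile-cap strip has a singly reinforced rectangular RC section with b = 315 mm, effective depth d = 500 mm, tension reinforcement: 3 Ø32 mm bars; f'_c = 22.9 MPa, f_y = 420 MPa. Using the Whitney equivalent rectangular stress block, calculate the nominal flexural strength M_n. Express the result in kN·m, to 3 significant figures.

A_s = 3 × 804 = 2412 mm².
T = A_s f_y = 2412 × 420 = 1013040 N = 1013.04 kN.
From C = T: a = T/(0.85 f'_c b) = 1013040/(0.85 × 22.9 × 315) = 165.22 mm.
M_n = T(d − a/2) = 1013.04 kN × (500 − 82.61) mm = 422.83 kN·m.

M_n ≈ 423 kN·m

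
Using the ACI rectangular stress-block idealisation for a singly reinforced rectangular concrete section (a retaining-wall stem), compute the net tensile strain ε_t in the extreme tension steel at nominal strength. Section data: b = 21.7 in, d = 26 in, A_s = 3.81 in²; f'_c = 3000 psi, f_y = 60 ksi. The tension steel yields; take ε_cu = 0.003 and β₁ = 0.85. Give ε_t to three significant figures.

ε_t ≈ 0.0130

a = A_s f_y/(0.85 f'_c b) = 4.131 in.
β₁ = 0.85, so c = a/β₁ = 4.131/0.85 = 4.860 in.
From the linear strain diagram with ε_cu = 0.003: ε_t = 0.003 (d − c)/c = 0.003 × (26 − 4.860)/4.860 = 0.0130.
Since ε_t ≥ 0.005, the section is tension-controlled.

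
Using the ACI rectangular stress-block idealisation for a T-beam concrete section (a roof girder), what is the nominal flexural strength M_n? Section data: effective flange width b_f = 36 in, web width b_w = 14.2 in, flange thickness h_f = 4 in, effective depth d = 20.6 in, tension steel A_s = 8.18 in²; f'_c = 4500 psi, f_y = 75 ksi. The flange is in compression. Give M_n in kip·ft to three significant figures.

M_n ≈ 937 kip·ft

Tension: T = A_s f_y = 8.18 × 75 = 613.5 kips.
Try a within the flange: a = T/(0.85 f'_c b_f) = 613.5/(0.85 × 4.5 × 36) = 4.455 in.
a = 4.455 > h_f = 4 in: the block extends into the web. Split into flange-overhang and web parts.
C_f = 0.85 f'_c (b_f − b_w) h_f = 0.85 × 4.5 × (36 − 14.2) × 4 = 333.5 kips.
Remaining web compression depth: a_w = (T − C_f)/(0.85 f'_c b_w) = (613.5 − 333.5)/(0.85 × 4.5 × 14.2) = 5.155 in.
M_n = C_f(d − h_f/2) + (T − C_f)(d − a_w/2) = 333.5 × (20.6 − 2) + 280 × (20.6 − 2.5775) = 6203.1 + 5046.3 = 11249.4 kip·in.
M_n = 11249.4/12 = 937.45 kip·ft.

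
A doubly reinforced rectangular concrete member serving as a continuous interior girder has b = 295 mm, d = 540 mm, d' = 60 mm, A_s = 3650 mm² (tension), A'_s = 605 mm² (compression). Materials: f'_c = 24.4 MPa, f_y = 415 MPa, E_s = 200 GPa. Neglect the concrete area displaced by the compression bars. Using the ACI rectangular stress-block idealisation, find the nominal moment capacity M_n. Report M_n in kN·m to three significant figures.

Assume both tension and compression steel yield.
Net tension couple steel: A_s − A'_s = 3045 mm².
a = (A_s − A'_s) f_y / (0.85 f'_c b) = 1263675/(0.85 × 24.4 × 295) = 206.54 mm.
c = a/β₁ = 206.54/0.85 = 242.99 mm; ε'_s = 0.003(c − d')/c = 0.0023 ≥ f_y/E_s = 0.0021, so compression steel does yield.
M_n = (A_s − A'_s) f_y (d − a/2) + A'_s f_y (d − d') = [1263675 × (540 − 103.27) + 251075 × (540 − 60)] × 10⁻⁶ = 551.88 + 120.52 = 672.40 kN·m.

M_n ≈ 672 kN·m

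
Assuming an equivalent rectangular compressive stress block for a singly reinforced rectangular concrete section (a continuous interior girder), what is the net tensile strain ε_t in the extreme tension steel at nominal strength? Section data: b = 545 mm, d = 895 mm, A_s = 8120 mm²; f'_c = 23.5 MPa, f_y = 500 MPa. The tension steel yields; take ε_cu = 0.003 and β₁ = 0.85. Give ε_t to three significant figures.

ε_t ≈ 0.00312

a = A_s f_y/(0.85 f'_c b) = 372.94 mm.
β₁ = 0.85, so c = a/β₁ = 372.94/0.85 = 438.75 mm.
From the linear strain diagram with ε_cu = 0.003: ε_t = 0.003 (d − c)/c = 0.003 × (895 − 438.75)/438.75 = 0.00312.
ε_t < 0.004 — the section is over-reinforced for flexure under ACI limits.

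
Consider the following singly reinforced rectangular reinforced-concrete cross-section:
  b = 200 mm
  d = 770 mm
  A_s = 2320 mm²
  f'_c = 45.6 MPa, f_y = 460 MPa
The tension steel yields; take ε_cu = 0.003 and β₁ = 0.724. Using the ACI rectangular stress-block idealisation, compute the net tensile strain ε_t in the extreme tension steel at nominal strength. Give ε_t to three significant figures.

ε_t ≈ 0.00915

a = A_s f_y/(0.85 f'_c b) = 137.67 mm.
β₁ = 0.724, so c = a/β₁ = 137.67/0.724 = 190.15 mm.
From the linear strain diagram with ε_cu = 0.003: ε_t = 0.003 (d − c)/c = 0.003 × (770 − 190.15)/190.15 = 0.00915.
Since ε_t ≥ 0.005, the section is tension-controlled.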